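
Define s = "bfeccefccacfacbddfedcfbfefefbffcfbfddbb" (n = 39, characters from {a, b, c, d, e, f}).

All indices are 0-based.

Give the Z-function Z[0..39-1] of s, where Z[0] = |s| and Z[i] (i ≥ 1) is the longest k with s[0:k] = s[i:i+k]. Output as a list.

Z[0]=39
i=1: fresh scan; Z[1]=0
i=2: fresh scan; Z[2]=0
i=3: fresh scan; Z[3]=0
i=4: fresh scan; Z[4]=0
i=5: fresh scan; Z[5]=0
i=6: fresh scan; Z[6]=0
i=7: fresh scan; Z[7]=0
i=8: fresh scan; Z[8]=0
i=9: fresh scan; Z[9]=0
i=10: fresh scan; Z[10]=0
i=11: fresh scan; Z[11]=0
i=12: fresh scan; Z[12]=0
i=13: fresh scan; Z[13]=0
i=14: fresh scan; Z[14]=1 scan→box=[14,15)
i=15: fresh scan; Z[15]=0
i=16: fresh scan; Z[16]=0
i=17: fresh scan; Z[17]=0
i=18: fresh scan; Z[18]=0
i=19: fresh scan; Z[19]=0
i=20: fresh scan; Z[20]=0
i=21: fresh scan; Z[21]=0
i=22: fresh scan; Z[22]=3 scan→box=[22,25)
i=23: min(r-i=2, Z[1]=0)=0; Z[23]=0
i=24: min(r-i=1, Z[2]=0)=0; Z[24]=0
i=25: fresh scan; Z[25]=0
i=26: fresh scan; Z[26]=0
i=27: fresh scan; Z[27]=0
i=28: fresh scan; Z[28]=2 scan→box=[28,30)
i=29: min(r-i=1, Z[1]=0)=0; Z[29]=0
i=30: fresh scan; Z[30]=0
i=31: fresh scan; Z[31]=0
i=32: fresh scan; Z[32]=0
i=33: fresh scan; Z[33]=2 scan→box=[33,35)
i=34: min(r-i=1, Z[1]=0)=0; Z[34]=0
i=35: fresh scan; Z[35]=0
i=36: fresh scan; Z[36]=0
i=37: fresh scan; Z[37]=1 scan→box=[37,38)
i=38: fresh scan; Z[38]=1 scan→box=[38,39)

[39, 0, 0, 0, 0, 0, 0, 0, 0, 0, 0, 0, 0, 0, 1, 0, 0, 0, 0, 0, 0, 0, 3, 0, 0, 0, 0, 0, 2, 0, 0, 0, 0, 2, 0, 0, 0, 1, 1]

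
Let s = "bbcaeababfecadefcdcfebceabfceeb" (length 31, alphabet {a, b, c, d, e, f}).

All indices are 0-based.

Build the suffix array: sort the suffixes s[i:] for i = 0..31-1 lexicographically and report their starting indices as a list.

rank | idx | suffix
   0 |   5 | ababfecadefcdcfebceabfceeb
   1 |  24 | abfceeb
   2 |   7 | abfecadefcdcfebceabfceeb
   3 |  12 | adefcdcfebceabfceeb
   4 |   3 | aeababfecadefcdcfebceabfceeb
   5 |  30 | b
   6 |   6 | babfecadefcdcfebceabfceeb
   7 |   0 | bbcaeababfecadefcdcfebceabfceeb
   8 |   1 | bcaeababfecadefcdcfebceabfceeb
   9 |  21 | bceabfceeb
  10 |  25 | bfceeb
  11 |   8 | bfecadefcdcfebceabfceeb
  12 |  11 | cadefcdcfebceabfceeb
  13 |   2 | caeababfecadefcdcfebceabfceeb
  14 |  16 | cdcfebceabfceeb
  15 |  22 | ceabfceeb
  16 |  27 | ceeb
  17 |  18 | cfebceabfceeb
  18 |  17 | dcfebceabfceeb
  19 |  13 | defcdcfebceabfceeb
  20 |   4 | eababfecadefcdcfebceabfceeb
  21 |  23 | eabfceeb
  22 |  29 | eb
  23 |  20 | ebceabfceeb
  24 |  10 | ecadefcdcfebceabfceeb
  25 |  28 | eeb
  26 |  14 | efcdcfebceabfceeb
  27 |  15 | fcdcfebceabfceeb
  28 |  26 | fceeb
  29 |  19 | febceabfceeb
  30 |   9 | fecadefcdcfebceabfceeb

[5, 24, 7, 12, 3, 30, 6, 0, 1, 21, 25, 8, 11, 2, 16, 22, 27, 18, 17, 13, 4, 23, 29, 20, 10, 28, 14, 15, 26, 19, 9]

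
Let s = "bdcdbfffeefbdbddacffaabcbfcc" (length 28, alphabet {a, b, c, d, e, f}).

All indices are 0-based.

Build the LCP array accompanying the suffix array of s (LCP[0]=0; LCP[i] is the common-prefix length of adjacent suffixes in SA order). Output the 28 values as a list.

[0, 1, 1, 0, 1, 2, 2, 1, 2, 0, 1, 1, 1, 1, 0, 1, 2, 1, 1, 0, 1, 0, 1, 1, 1, 1, 2, 2]

rank | idx | suffix
   0 |  20 | aabcbfcc
   1 |  21 | abcbfcc
   2 |  16 | acffaabcbfcc
   3 |  22 | bcbfcc
   4 |  11 | bdbddacffaabcbfcc
   5 |   0 | bdcdbfffeefbdbddacffaabcbfcc
   6 |  13 | bddacffaabcbfcc
   7 |  24 | bfcc
   8 |   4 | bfffeefbdbddacffaabcbfcc
   9 |  27 | c
  10 |  23 | cbfcc
  11 |  26 | cc
  12 |   2 | cdbfffeefbdbddacffaabcbfcc
  13 |  17 | cffaabcbfcc
  14 |  15 | dacffaabcbfcc
  15 |  12 | dbddacffaabcbfcc
  16 |   3 | dbfffeefbdbddacffaabcbfcc
  17 |   1 | dcdbfffeefbdbddacffaabcbfcc
  18 |  14 | ddacffaabcbfcc
  19 |   8 | eefbdbddacffaabcbfcc
  20 |   9 | efbdbddacffaabcbfcc
  21 |  19 | faabcbfcc
  22 |  10 | fbdbddacffaabcbfcc
  23 |  25 | fcc
  24 |   7 | feefbdbddacffaabcbfcc
  25 |  18 | ffaabcbfcc
  26 |   6 | ffeefbdbddacffaabcbfcc
  27 |   5 | fffeefbdbddacffaabcbfcc

SA = [20, 21, 16, 22, 11, 0, 13, 24, 4, 27, 23, 26, 2, 17, 15, 12, 3, 1, 14, 8, 9, 19, 10, 25, 7, 18, 6, 5]
rank  pair      lcp
   1  s[20:],s[21:]  1  'a'
   2  s[21:],s[16:]  1  'a'
   3  s[16:],s[22:]  0  ''
   4  s[22:],s[11:]  1  'b'
   5  s[11:],s[0:]  2  'bd'
   6  s[0:],s[13:]  2  'bd'
   7  s[13:],s[24:]  1  'b'
   8  s[24:],s[4:]  2  'bf'
   9  s[4:],s[27:]  0  ''
  10  s[27:],s[23:]  1  'c'
  11  s[23:],s[26:]  1  'c'
  12  s[26:],s[2:]  1  'c'
  13  s[2:],s[17:]  1  'c'
  14  s[17:],s[15:]  0  ''
  15  s[15:],s[12:]  1  'd'
  16  s[12:],s[3:]  2  'db'
  17  s[3:],s[1:]  1  'd'
  18  s[1:],s[14:]  1  'd'
  19  s[14:],s[8:]  0  ''
  20  s[8:],s[9:]  1  'e'
  21  s[9:],s[19:]  0  ''
  22  s[19:],s[10:]  1  'f'
  23  s[10:],s[25:]  1  'f'
  24  s[25:],s[7:]  1  'f'
  25  s[7:],s[18:]  1  'f'
  26  s[18:],s[6:]  2  'ff'
  27  s[6:],s[5:]  2  'ff'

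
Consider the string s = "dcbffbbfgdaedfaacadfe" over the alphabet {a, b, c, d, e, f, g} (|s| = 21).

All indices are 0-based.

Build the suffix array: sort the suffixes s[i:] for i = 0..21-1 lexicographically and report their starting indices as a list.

rank | idx | suffix
   0 |  14 | aacadfe
   1 |  15 | acadfe
   2 |  17 | adfe
   3 |  10 | aedfaacadfe
   4 |   5 | bbfgdaedfaacadfe
   5 |   2 | bffbbfgdaedfaacadfe
   6 |   6 | bfgdaedfaacadfe
   7 |  16 | cadfe
   8 |   1 | cbffbbfgdaedfaacadfe
   9 |   9 | daedfaacadfe
  10 |   0 | dcbffbbfgdaedfaacadfe
  11 |  12 | dfaacadfe
  12 |  18 | dfe
  13 |  20 | e
  14 |  11 | edfaacadfe
  15 |  13 | faacadfe
  16 |   4 | fbbfgdaedfaacadfe
  17 |  19 | fe
  18 |   3 | ffbbfgdaedfaacadfe
  19 |   7 | fgdaedfaacadfe
  20 |   8 | gdaedfaacadfe

[14, 15, 17, 10, 5, 2, 6, 16, 1, 9, 0, 12, 18, 20, 11, 13, 4, 19, 3, 7, 8]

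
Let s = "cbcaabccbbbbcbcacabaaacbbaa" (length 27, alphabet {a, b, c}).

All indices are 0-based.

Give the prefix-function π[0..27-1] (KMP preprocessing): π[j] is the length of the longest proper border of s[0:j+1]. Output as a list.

[0, 0, 1, 0, 0, 0, 1, 1, 2, 0, 0, 0, 1, 2, 3, 4, 1, 0, 0, 0, 0, 0, 1, 2, 0, 0, 0]

π[0] = 0
j=1 s[j]='b': π[1]=0 (border '')
j=2 s[j]='c': π[2]=1 (border 'c')
j=3 s[j]='a': k: 1→0; π[3]=0 (border '')
j=4 s[j]='a': π[4]=0 (border '')
j=5 s[j]='b': π[5]=0 (border '')
j=6 s[j]='c': π[6]=1 (border 'c')
j=7 s[j]='c': k: 1→0; π[7]=1 (border 'c')
j=8 s[j]='b': π[8]=2 (border 'cb')
j=9 s[j]='b': k: 2→0; π[9]=0 (border '')
j=10 s[j]='b': π[10]=0 (border '')
j=11 s[j]='b': π[11]=0 (border '')
j=12 s[j]='c': π[12]=1 (border 'c')
j=13 s[j]='b': π[13]=2 (border 'cb')
j=14 s[j]='c': π[14]=3 (border 'cbc')
j=15 s[j]='a': π[15]=4 (border 'cbca')
j=16 s[j]='c': k: 4→0; π[16]=1 (border 'c')
j=17 s[j]='a': k: 1→0; π[17]=0 (border '')
j=18 s[j]='b': π[18]=0 (border '')
j=19 s[j]='a': π[19]=0 (border '')
j=20 s[j]='a': π[20]=0 (border '')
j=21 s[j]='a': π[21]=0 (border '')
j=22 s[j]='c': π[22]=1 (border 'c')
j=23 s[j]='b': π[23]=2 (border 'cb')
j=24 s[j]='b': k: 2→0; π[24]=0 (border '')
j=25 s[j]='a': π[25]=0 (border '')
j=26 s[j]='a': π[26]=0 (border '')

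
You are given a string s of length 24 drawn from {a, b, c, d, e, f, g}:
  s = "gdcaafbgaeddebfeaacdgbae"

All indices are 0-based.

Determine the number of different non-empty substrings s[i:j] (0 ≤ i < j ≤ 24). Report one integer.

sorted suffixes:
  #0 SA[0]=16  'aacdgbae'
  #1 SA[1]=3  'aafbgaeddebfeaacdgbae'
  #2 SA[2]=17  'acdgbae'
  #3 SA[3]=22  'ae'
  #4 SA[4]=8  'aeddebfeaacdgbae'
  #5 SA[5]=4  'afbgaeddebfeaacdgbae'
  #6 SA[6]=21  'bae'
  #7 SA[7]=13  'bfeaacdgbae'
  #8 SA[8]=6  'bgaeddebfeaacdgbae'
  #9 SA[9]=2  'caafbgaeddebfeaacdgbae'
  #10 SA[10]=18  'cdgbae'
  #11 SA[11]=1  'dcaafbgaeddebfeaacdgbae'
  #12 SA[12]=10  'ddebfeaacdgbae'
  #13 SA[13]=11  'debfeaacdgbae'
  #14 SA[14]=19  'dgbae'
  #15 SA[15]=23  'e'
  #16 SA[16]=15  'eaacdgbae'
  #17 SA[17]=12  'ebfeaacdgbae'
  #18 SA[18]=9  'eddebfeaacdgbae'
  #19 SA[19]=5  'fbgaeddebfeaacdgbae'
  #20 SA[20]=14  'feaacdgbae'
  #21 SA[21]=7  'gaeddebfeaacdgbae'
  #22 SA[22]=20  'gbae'
  #23 SA[23]=0  'gdcaafbgaeddebfeaacdgbae'

SA = [16, 3, 17, 22, 8, 4, 21, 13, 6, 2, 18, 1, 10, 11, 19, 23, 15, 12, 9, 5, 14, 7, 20, 0]
i: (SA[i-1],SA[i]) lcp shared
  1: (16,3) 2 'aa'
  2: (3,17) 1 'a'
  3: (17,22) 1 'a'
  4: (22,8) 2 'ae'
  5: (8,4) 1 'a'
  6: (4,21) 0 ''
  7: (21,13) 1 'b'
  8: (13,6) 1 'b'
  9: (6,2) 0 ''
  10: (2,18) 1 'c'
  11: (18,1) 0 ''
  12: (1,10) 1 'd'
  13: (10,11) 1 'd'
  14: (11,19) 1 'd'
  15: (19,23) 0 ''
  16: (23,15) 1 'e'
  17: (15,12) 1 'e'
  18: (12,9) 1 'e'
  19: (9,5) 0 ''
  20: (5,14) 1 'f'
  21: (14,7) 0 ''
  22: (7,20) 1 'g'
  23: (20,0) 1 'g'

n(n+1)/2 = 24·25/2 = 300
Σ LCP = 0 + 2 + 1 + 1 + 2 + 1 + 0 + 1 + 1 + 0 + 1 + 0 + 1 + 1 + 1 + 0 + 1 + 1 + 1 + 0 + 1 + 0 + 1 + 1 = 19
distinct = 300 − 19 = 281

281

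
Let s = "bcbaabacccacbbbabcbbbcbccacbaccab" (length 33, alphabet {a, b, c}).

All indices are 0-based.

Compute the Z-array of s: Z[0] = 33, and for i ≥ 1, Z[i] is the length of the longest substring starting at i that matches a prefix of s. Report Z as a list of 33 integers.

[33, 0, 1, 0, 0, 1, 0, 0, 0, 0, 0, 0, 1, 1, 1, 0, 3, 0, 1, 1, 3, 0, 2, 0, 0, 0, 0, 1, 0, 0, 0, 0, 1]

Z[0]=33
i=1: i≥r, start 0; Z[1]=0
i=2: i≥r, start 0; Z[2]=1 extend→box=[2,3)
i=3: i≥r, start 0; Z[3]=0
i=4: i≥r, start 0; Z[4]=0
i=5: i≥r, start 0; Z[5]=1 extend→box=[5,6)
i=6: i≥r, start 0; Z[6]=0
i=7: i≥r, start 0; Z[7]=0
i=8: i≥r, start 0; Z[8]=0
i=9: i≥r, start 0; Z[9]=0
i=10: i≥r, start 0; Z[10]=0
i=11: i≥r, start 0; Z[11]=0
i=12: i≥r, start 0; Z[12]=1 extend→box=[12,13)
i=13: i≥r, start 0; Z[13]=1 extend→box=[13,14)
i=14: i≥r, start 0; Z[14]=1 extend→box=[14,15)
i=15: i≥r, start 0; Z[15]=0
i=16: i≥r, start 0; Z[16]=3 extend→box=[16,19)
i=17: min(r-i=2, Z[1]=0)=0; Z[17]=0
i=18: min(r-i=1, Z[2]=1)=1; Z[18]=1
i=19: i≥r, start 0; Z[19]=1 extend→box=[19,20)
i=20: i≥r, start 0; Z[20]=3 extend→box=[20,23)
i=21: min(r-i=2, Z[1]=0)=0; Z[21]=0
i=22: min(r-i=1, Z[2]=1)=1; Z[22]=2 extend→box=[22,24)
i=23: min(r-i=1, Z[1]=0)=0; Z[23]=0
i=24: i≥r, start 0; Z[24]=0
i=25: i≥r, start 0; Z[25]=0
i=26: i≥r, start 0; Z[26]=0
i=27: i≥r, start 0; Z[27]=1 extend→box=[27,28)
i=28: i≥r, start 0; Z[28]=0
i=29: i≥r, start 0; Z[29]=0
i=30: i≥r, start 0; Z[30]=0
i=31: i≥r, start 0; Z[31]=0
i=32: i≥r, start 0; Z[32]=1 extend→box=[32,33)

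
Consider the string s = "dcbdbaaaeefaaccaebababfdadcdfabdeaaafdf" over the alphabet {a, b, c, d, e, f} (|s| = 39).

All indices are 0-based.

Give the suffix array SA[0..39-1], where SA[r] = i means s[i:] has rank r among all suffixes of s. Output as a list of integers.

[5, 33, 11, 6, 34, 18, 29, 20, 12, 24, 15, 7, 35, 4, 17, 19, 2, 30, 21, 14, 1, 13, 26, 23, 3, 0, 25, 31, 37, 27, 32, 16, 8, 9, 38, 10, 28, 22, 36]

rank | idx | suffix
   0 |   5 | aaaeefaaccaebababfdadcdfabdeaaafdf
   1 |  33 | aaafdf
   2 |  11 | aaccaebababfdadcdfabdeaaafdf
   3 |   6 | aaeefaaccaebababfdadcdfabdeaaafdf
   4 |  34 | aafdf
   5 |  18 | ababfdadcdfabdeaaafdf
   6 |  29 | abdeaaafdf
   7 |  20 | abfdadcdfabdeaaafdf
   8 |  12 | accaebababfdadcdfabdeaaafdf
   9 |  24 | adcdfabdeaaafdf
  10 |  15 | aebababfdadcdfabdeaaafdf
  11 |   7 | aeefaaccaebababfdadcdfabdeaaafdf
  12 |  35 | afdf
  13 |   4 | baaaeefaaccaebababfdadcdfabdeaaafdf
  14 |  17 | bababfdadcdfabdeaaafdf
  15 |  19 | babfdadcdfabdeaaafdf
  16 |   2 | bdbaaaeefaaccaebababfdadcdfabdeaaafdf
  17 |  30 | bdeaaafdf
  18 |  21 | bfdadcdfabdeaaafdf
  19 |  14 | caebababfdadcdfabdeaaafdf
  20 |   1 | cbdbaaaeefaaccaebababfdadcdfabdeaaafdf
  21 |  13 | ccaebababfdadcdfabdeaaafdf
  22 |  26 | cdfabdeaaafdf
  23 |  23 | dadcdfabdeaaafdf
  24 |   3 | dbaaaeefaaccaebababfdadcdfabdeaaafdf
  25 |   0 | dcbdbaaaeefaaccaebababfdadcdfabdeaaafdf
  26 |  25 | dcdfabdeaaafdf
  27 |  31 | deaaafdf
  28 |  37 | df
  29 |  27 | dfabdeaaafdf
  30 |  32 | eaaafdf
  31 |  16 | ebababfdadcdfabdeaaafdf
  32 |   8 | eefaaccaebababfdadcdfabdeaaafdf
  33 |   9 | efaaccaebababfdadcdfabdeaaafdf
  34 |  38 | f
  35 |  10 | faaccaebababfdadcdfabdeaaafdf
  36 |  28 | fabdeaaafdf
  37 |  22 | fdadcdfabdeaaafdf
  38 |  36 | fdf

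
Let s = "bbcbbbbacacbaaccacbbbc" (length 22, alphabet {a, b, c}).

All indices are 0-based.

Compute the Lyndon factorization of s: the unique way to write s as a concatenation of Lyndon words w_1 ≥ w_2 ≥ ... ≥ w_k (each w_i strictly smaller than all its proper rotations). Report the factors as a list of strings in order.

["bbc", "b", "b", "b", "b", "acacb", "aaccacbbbc"]

emit factor 1: 'bbc' (i=0, period=3)
emit factor 2: 'b' (i=3, period=1)
emit factor 3: 'b' (i=4, period=1)
emit factor 4: 'b' (i=5, period=1)
emit factor 5: 'b' (i=6, period=1)
emit factor 6: 'acacb' (i=7, period=5)
emit factor 7: 'aaccacbbbc' (i=12, period=10)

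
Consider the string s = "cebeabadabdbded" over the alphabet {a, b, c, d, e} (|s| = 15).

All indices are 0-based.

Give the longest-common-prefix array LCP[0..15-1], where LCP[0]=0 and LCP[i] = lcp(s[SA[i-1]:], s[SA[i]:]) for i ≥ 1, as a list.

sorted suffixes:
  #0 SA[0]=4  'abadabdbded'
  #1 SA[1]=8  'abdbded'
  #2 SA[2]=6  'adabdbded'
  #3 SA[3]=5  'badabdbded'
  #4 SA[4]=9  'bdbded'
  #5 SA[5]=11  'bded'
  #6 SA[6]=2  'beabadabdbded'
  #7 SA[7]=0  'cebeabadabdbded'
  #8 SA[8]=14  'd'
  #9 SA[9]=7  'dabdbded'
  #10 SA[10]=10  'dbded'
  #11 SA[11]=12  'ded'
  #12 SA[12]=3  'eabadabdbded'
  #13 SA[13]=1  'ebeabadabdbded'
  #14 SA[14]=13  'ed'

SA = [4, 8, 6, 5, 9, 11, 2, 0, 14, 7, 10, 12, 3, 1, 13]
rank  pair      lcp
   1  s[4:],s[8:]  2  'ab'
   2  s[8:],s[6:]  1  'a'
   3  s[6:],s[5:]  0  ''
   4  s[5:],s[9:]  1  'b'
   5  s[9:],s[11:]  2  'bd'
   6  s[11:],s[2:]  1  'b'
   7  s[2:],s[0:]  0  ''
   8  s[0:],s[14:]  0  ''
   9  s[14:],s[7:]  1  'd'
  10  s[7:],s[10:]  1  'd'
  11  s[10:],s[12:]  1  'd'
  12  s[12:],s[3:]  0  ''
  13  s[3:],s[1:]  1  'e'
  14  s[1:],s[13:]  1  'e'

[0, 2, 1, 0, 1, 2, 1, 0, 0, 1, 1, 1, 0, 1, 1]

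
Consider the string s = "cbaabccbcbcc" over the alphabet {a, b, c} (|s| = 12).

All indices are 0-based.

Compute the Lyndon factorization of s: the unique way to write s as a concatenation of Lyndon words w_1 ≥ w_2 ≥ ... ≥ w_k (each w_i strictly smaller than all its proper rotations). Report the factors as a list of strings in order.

["c", "b", "aabccbcbcc"]

emit factor 1: 'c' (i=0, period=1)
emit factor 2: 'b' (i=1, period=1)
emit factor 3: 'aabccbcbcc' (i=2, period=10)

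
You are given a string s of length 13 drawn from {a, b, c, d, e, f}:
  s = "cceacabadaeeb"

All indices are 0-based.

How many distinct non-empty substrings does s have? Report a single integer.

83

sorted suffixes:
  #0 SA[0]=5  'abadaeeb'
  #1 SA[1]=3  'acabadaeeb'
  #2 SA[2]=7  'adaeeb'
  #3 SA[3]=9  'aeeb'
  #4 SA[4]=12  'b'
  #5 SA[5]=6  'badaeeb'
  #6 SA[6]=4  'cabadaeeb'
  #7 SA[7]=0  'cceacabadaeeb'
  #8 SA[8]=1  'ceacabadaeeb'
  #9 SA[9]=8  'daeeb'
  #10 SA[10]=2  'eacabadaeeb'
  #11 SA[11]=11  'eb'
  #12 SA[12]=10  'eeb'

SA = [5, 3, 7, 9, 12, 6, 4, 0, 1, 8, 2, 11, 10]
i: (SA[i-1],SA[i]) lcp shared
  1: (5,3) 1 'a'
  2: (3,7) 1 'a'
  3: (7,9) 1 'a'
  4: (9,12) 0 ''
  5: (12,6) 1 'b'
  6: (6,4) 0 ''
  7: (4,0) 1 'c'
  8: (0,1) 1 'c'
  9: (1,8) 0 ''
  10: (8,2) 0 ''
  11: (2,11) 1 'e'
  12: (11,10) 1 'e'

n(n+1)/2 = 13·14/2 = 91
Σ LCP = 0 + 1 + 1 + 1 + 0 + 1 + 0 + 1 + 1 + 0 + 0 + 1 + 1 = 8
distinct = 91 − 8 = 83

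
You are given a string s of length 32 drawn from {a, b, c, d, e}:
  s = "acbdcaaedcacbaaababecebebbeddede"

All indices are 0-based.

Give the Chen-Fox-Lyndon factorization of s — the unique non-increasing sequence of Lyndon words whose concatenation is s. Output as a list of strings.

["acbdc", "aaedcacb", "aaababecebebbeddede"]

emit factor 1: 'acbdc' (i=0, period=5)
emit factor 2: 'aaedcacb' (i=5, period=8)
emit factor 3: 'aaababecebebbeddede' (i=13, period=19)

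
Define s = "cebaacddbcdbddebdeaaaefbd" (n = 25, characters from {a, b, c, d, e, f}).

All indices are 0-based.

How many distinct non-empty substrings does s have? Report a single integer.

rank | idx | suffix
   0 |  18 | aaaefbd
   1 |   3 | aacddbcdbddebdeaaaefbd
   2 |  19 | aaefbd
   3 |   4 | acddbcdbddebdeaaaefbd
   4 |  20 | aefbd
   5 |   2 | baacddbcdbddebdeaaaefbd
   6 |   8 | bcdbddebdeaaaefbd
   7 |  23 | bd
   8 |  11 | bddebdeaaaefbd
   9 |  15 | bdeaaaefbd
  10 |   9 | cdbddebdeaaaefbd
  11 |   5 | cddbcdbddebdeaaaefbd
  12 |   0 | cebaacddbcdbddebdeaaaefbd
  13 |  24 | d
  14 |   7 | dbcdbddebdeaaaefbd
  15 |  10 | dbddebdeaaaefbd
  16 |   6 | ddbcdbddebdeaaaefbd
  17 |  12 | ddebdeaaaefbd
  18 |  16 | deaaaefbd
  19 |  13 | debdeaaaefbd
  20 |  17 | eaaaefbd
  21 |   1 | ebaacddbcdbddebdeaaaefbd
  22 |  14 | ebdeaaaefbd
  23 |  21 | efbd
  24 |  22 | fbd

SA = [18, 3, 19, 4, 20, 2, 8, 23, 11, 15, 9, 5, 0, 24, 7, 10, 6, 12, 16, 13, 17, 1, 14, 21, 22]
[i] adj suffixes → lcp
  [1] 18/3 → 2 ('aa')
  [2] 3/19 → 2 ('aa')
  [3] 19/4 → 1 ('a')
  [4] 4/20 → 1 ('a')
  [5] 20/2 → 0 ('')
  [6] 2/8 → 1 ('b')
  [7] 8/23 → 1 ('b')
  [8] 23/11 → 2 ('bd')
  [9] 11/15 → 2 ('bd')
  [10] 15/9 → 0 ('')
  [11] 9/5 → 2 ('cd')
  [12] 5/0 → 1 ('c')
  [13] 0/24 → 0 ('')
  [14] 24/7 → 1 ('d')
  [15] 7/10 → 2 ('db')
  [16] 10/6 → 1 ('d')
  [17] 6/12 → 2 ('dd')
  [18] 12/16 → 1 ('d')
  [19] 16/13 → 2 ('de')
  [20] 13/17 → 0 ('')
  [21] 17/1 → 1 ('e')
  [22] 1/14 → 2 ('eb')
  [23] 14/21 → 1 ('e')
  [24] 21/22 → 0 ('')

n(n+1)/2 = 25·26/2 = 325
Σ LCP = 0 + 2 + 2 + 1 + 1 + 0 + 1 + 1 + 2 + 2 + 0 + 2 + 1 + 0 + 1 + 2 + 1 + 2 + 1 + 2 + 0 + 1 + 2 + 1 + 0 = 28
distinct = 325 − 28 = 297

297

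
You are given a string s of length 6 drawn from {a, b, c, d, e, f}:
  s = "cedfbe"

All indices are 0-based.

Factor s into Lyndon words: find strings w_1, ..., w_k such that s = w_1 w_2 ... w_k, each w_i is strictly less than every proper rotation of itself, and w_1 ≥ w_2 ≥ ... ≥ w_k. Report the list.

emit factor 1: 'cedf' (i=0, period=4)
emit factor 2: 'be' (i=4, period=2)

["cedf", "be"]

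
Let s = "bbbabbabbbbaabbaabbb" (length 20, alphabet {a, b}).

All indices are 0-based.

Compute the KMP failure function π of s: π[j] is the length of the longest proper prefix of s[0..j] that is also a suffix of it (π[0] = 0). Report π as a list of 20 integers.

[0, 1, 2, 0, 1, 2, 0, 1, 2, 3, 3, 4, 0, 1, 2, 0, 0, 1, 2, 3]

π[0] = 0
j=1 s[j]='b': π[1]=1 (border 'b')
j=2 s[j]='b': π[2]=2 (border 'bb')
j=3 s[j]='a': k: 2→1→0; π[3]=0 (border '')
j=4 s[j]='b': π[4]=1 (border 'b')
j=5 s[j]='b': π[5]=2 (border 'bb')
j=6 s[j]='a': k: 2→1→0; π[6]=0 (border '')
j=7 s[j]='b': π[7]=1 (border 'b')
j=8 s[j]='b': π[8]=2 (border 'bb')
j=9 s[j]='b': π[9]=3 (border 'bbb')
j=10 s[j]='b': k: 3→2; π[10]=3 (border 'bbb')
j=11 s[j]='a': π[11]=4 (border 'bbba')
j=12 s[j]='a': k: 4→0; π[12]=0 (border '')
j=13 s[j]='b': π[13]=1 (border 'b')
j=14 s[j]='b': π[14]=2 (border 'bb')
j=15 s[j]='a': k: 2→1→0; π[15]=0 (border '')
j=16 s[j]='a': π[16]=0 (border '')
j=17 s[j]='b': π[17]=1 (border 'b')
j=18 s[j]='b': π[18]=2 (border 'bb')
j=19 s[j]='b': π[19]=3 (border 'bbb')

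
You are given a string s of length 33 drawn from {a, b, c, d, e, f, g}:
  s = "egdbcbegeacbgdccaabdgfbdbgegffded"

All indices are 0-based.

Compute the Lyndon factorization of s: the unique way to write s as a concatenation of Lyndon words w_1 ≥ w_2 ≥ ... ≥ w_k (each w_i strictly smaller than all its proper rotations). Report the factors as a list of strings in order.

["eg", "d", "bcbege", "acbgdcc", "aabdgfbdbgegffded"]

emit factor 1: 'eg' (i=0, period=2)
emit factor 2: 'd' (i=2, period=1)
emit factor 3: 'bcbege' (i=3, period=6)
emit factor 4: 'acbgdcc' (i=9, period=7)
emit factor 5: 'aabdgfbdbgegffded' (i=16, period=17)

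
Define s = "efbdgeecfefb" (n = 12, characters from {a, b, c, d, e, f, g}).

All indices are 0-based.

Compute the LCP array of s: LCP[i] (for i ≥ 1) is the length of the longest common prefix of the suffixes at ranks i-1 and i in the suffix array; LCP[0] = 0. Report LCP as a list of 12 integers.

[0, 1, 0, 0, 0, 1, 1, 3, 0, 2, 1, 0]

sorted suffixes:
  #0 SA[0]=11  'b'
  #1 SA[1]=2  'bdgeecfefb'
  #2 SA[2]=7  'cfefb'
  #3 SA[3]=3  'dgeecfefb'
  #4 SA[4]=6  'ecfefb'
  #5 SA[5]=5  'eecfefb'
  #6 SA[6]=9  'efb'
  #7 SA[7]=0  'efbdgeecfefb'
  #8 SA[8]=10  'fb'
  #9 SA[9]=1  'fbdgeecfefb'
  #10 SA[10]=8  'fefb'
  #11 SA[11]=4  'geecfefb'

SA = [11, 2, 7, 3, 6, 5, 9, 0, 10, 1, 8, 4]
rank  pair      lcp
   1  s[11:],s[2:]  1  'b'
   2  s[2:],s[7:]  0  ''
   3  s[7:],s[3:]  0  ''
   4  s[3:],s[6:]  0  ''
   5  s[6:],s[5:]  1  'e'
   6  s[5:],s[9:]  1  'e'
   7  s[9:],s[0:]  3  'efb'
   8  s[0:],s[10:]  0  ''
   9  s[10:],s[1:]  2  'fb'
  10  s[1:],s[8:]  1  'f'
  11  s[8:],s[4:]  0  ''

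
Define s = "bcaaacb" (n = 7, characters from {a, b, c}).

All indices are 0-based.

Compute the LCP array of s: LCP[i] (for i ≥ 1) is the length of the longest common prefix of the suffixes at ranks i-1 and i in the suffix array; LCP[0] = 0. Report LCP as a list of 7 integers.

[0, 2, 1, 0, 1, 0, 1]

rank→(start, suffix):
  0 → (2, 'aaacb')
  1 → (3, 'aacb')
  2 → (4, 'acb')
  3 → (6, 'b')
  4 → (0, 'bcaaacb')
  5 → (1, 'caaacb')
  6 → (5, 'cb')

SA = [2, 3, 4, 6, 0, 1, 5]
[i] adj suffixes → lcp
  [1] 2/3 → 2 ('aa')
  [2] 3/4 → 1 ('a')
  [3] 4/6 → 0 ('')
  [4] 6/0 → 1 ('b')
  [5] 0/1 → 0 ('')
  [6] 1/5 → 1 ('c')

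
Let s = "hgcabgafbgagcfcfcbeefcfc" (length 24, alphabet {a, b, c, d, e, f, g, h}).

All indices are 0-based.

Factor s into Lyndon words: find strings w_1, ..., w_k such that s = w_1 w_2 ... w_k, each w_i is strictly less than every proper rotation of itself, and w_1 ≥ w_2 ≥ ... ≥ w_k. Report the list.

emit factor 1: 'h' (i=0, period=1)
emit factor 2: 'g' (i=1, period=1)
emit factor 3: 'c' (i=2, period=1)
emit factor 4: 'abgafbgagcfcfcbeefcfc' (i=3, period=21)

["h", "g", "c", "abgafbgagcfcfcbeefcfc"]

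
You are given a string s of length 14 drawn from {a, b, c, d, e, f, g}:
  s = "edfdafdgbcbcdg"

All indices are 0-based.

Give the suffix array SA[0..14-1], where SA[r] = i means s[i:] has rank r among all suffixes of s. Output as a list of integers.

[4, 8, 10, 9, 11, 3, 1, 12, 6, 0, 2, 5, 13, 7]

sorted suffixes:
  #0 SA[0]=4  'afdgbcbcdg'
  #1 SA[1]=8  'bcbcdg'
  #2 SA[2]=10  'bcdg'
  #3 SA[3]=9  'cbcdg'
  #4 SA[4]=11  'cdg'
  #5 SA[5]=3  'dafdgbcbcdg'
  #6 SA[6]=1  'dfdafdgbcbcdg'
  #7 SA[7]=12  'dg'
  #8 SA[8]=6  'dgbcbcdg'
  #9 SA[9]=0  'edfdafdgbcbcdg'
  #10 SA[10]=2  'fdafdgbcbcdg'
  #11 SA[11]=5  'fdgbcbcdg'
  #12 SA[12]=13  'g'
  #13 SA[13]=7  'gbcbcdg'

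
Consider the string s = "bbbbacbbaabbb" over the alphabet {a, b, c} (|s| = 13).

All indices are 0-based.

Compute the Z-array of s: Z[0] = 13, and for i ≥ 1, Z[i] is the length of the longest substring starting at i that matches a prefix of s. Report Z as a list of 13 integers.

[13, 3, 2, 1, 0, 0, 2, 1, 0, 0, 3, 2, 1]

Z[0]=13
i=1: i≥r, start 0; Z[1]=3 scan→box=[1,4)
i=2: min(r-i=2, Z[1]=3)=2; Z[2]=2
i=3: min(r-i=1, Z[2]=2)=1; Z[3]=1
i=4: i≥r, start 0; Z[4]=0
i=5: i≥r, start 0; Z[5]=0
i=6: i≥r, start 0; Z[6]=2 scan→box=[6,8)
i=7: min(r-i=1, Z[1]=3)=1; Z[7]=1
i=8: i≥r, start 0; Z[8]=0
i=9: i≥r, start 0; Z[9]=0
i=10: i≥r, start 0; Z[10]=3 scan→box=[10,13)
i=11: min(r-i=2, Z[1]=3)=2; Z[11]=2
i=12: min(r-i=1, Z[2]=2)=1; Z[12]=1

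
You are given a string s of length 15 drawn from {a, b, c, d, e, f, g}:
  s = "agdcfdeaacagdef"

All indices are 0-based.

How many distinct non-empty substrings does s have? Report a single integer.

107

rank | idx | suffix
   0 |   7 | aacagdef
   1 |   8 | acagdef
   2 |   0 | agdcfdeaacagdef
   3 |  10 | agdef
   4 |   9 | cagdef
   5 |   3 | cfdeaacagdef
   6 |   2 | dcfdeaacagdef
   7 |   5 | deaacagdef
   8 |  12 | def
   9 |   6 | eaacagdef
  10 |  13 | ef
  11 |  14 | f
  12 |   4 | fdeaacagdef
  13 |   1 | gdcfdeaacagdef
  14 |  11 | gdef

SA = [7, 8, 0, 10, 9, 3, 2, 5, 12, 6, 13, 14, 4, 1, 11]
rank  pair      lcp
   1  s[7:],s[8:]  1  'a'
   2  s[8:],s[0:]  1  'a'
   3  s[0:],s[10:]  3  'agd'
   4  s[10:],s[9:]  0  ''
   5  s[9:],s[3:]  1  'c'
   6  s[3:],s[2:]  0  ''
   7  s[2:],s[5:]  1  'd'
   8  s[5:],s[12:]  2  'de'
   9  s[12:],s[6:]  0  ''
  10  s[6:],s[13:]  1  'e'
  11  s[13:],s[14:]  0  ''
  12  s[14:],s[4:]  1  'f'
  13  s[4:],s[1:]  0  ''
  14  s[1:],s[11:]  2  'gd'

n(n+1)/2 = 15·16/2 = 120
Σ LCP = 0 + 1 + 1 + 3 + 0 + 1 + 0 + 1 + 2 + 0 + 1 + 0 + 1 + 0 + 2 = 13
distinct = 120 − 13 = 107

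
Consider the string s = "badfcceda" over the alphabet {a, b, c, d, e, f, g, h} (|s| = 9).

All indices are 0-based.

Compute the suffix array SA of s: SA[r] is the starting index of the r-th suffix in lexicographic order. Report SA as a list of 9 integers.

rank | idx | suffix
   0 |   8 | a
   1 |   1 | adfcceda
   2 |   0 | badfcceda
   3 |   4 | cceda
   4 |   5 | ceda
   5 |   7 | da
   6 |   2 | dfcceda
   7 |   6 | eda
   8 |   3 | fcceda

[8, 1, 0, 4, 5, 7, 2, 6, 3]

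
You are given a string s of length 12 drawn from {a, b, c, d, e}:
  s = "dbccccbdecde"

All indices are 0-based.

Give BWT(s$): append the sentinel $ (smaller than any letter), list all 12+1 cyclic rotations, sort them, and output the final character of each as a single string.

edccccbe$cbdd

rank  rotation       last
    0  $dbccccbdecde  e
    1  bccccbdecde$d  d
    2  bdecde$dbcccc  c
    3  cbdecde$dbccc  c
    4  ccbdecde$dbcc  c
    5  cccbdecde$dbc  c
    6  ccccbdecde$db  b
    7  cde$dbccccbde  e
    8  dbccccbdecde$  $
    9  de$dbccccbdec  c
   10  decde$dbccccb  b
   11  e$dbccccbdecd  d
   12  ecde$dbccccbd  d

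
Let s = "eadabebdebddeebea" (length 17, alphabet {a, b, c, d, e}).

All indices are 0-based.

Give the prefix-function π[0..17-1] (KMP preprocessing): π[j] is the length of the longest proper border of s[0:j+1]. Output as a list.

π[0] = 0
j=1 s[j]='a': π[1]=0 (border '')
j=2 s[j]='d': π[2]=0 (border '')
j=3 s[j]='a': π[3]=0 (border '')
j=4 s[j]='b': π[4]=0 (border '')
j=5 s[j]='e': π[5]=1 (border 'e')
j=6 s[j]='b': k: 1→0; π[6]=0 (border '')
j=7 s[j]='d': π[7]=0 (border '')
j=8 s[j]='e': π[8]=1 (border 'e')
j=9 s[j]='b': k: 1→0; π[9]=0 (border '')
j=10 s[j]='d': π[10]=0 (border '')
j=11 s[j]='d': π[11]=0 (border '')
j=12 s[j]='e': π[12]=1 (border 'e')
j=13 s[j]='e': k: 1→0; π[13]=1 (border 'e')
j=14 s[j]='b': k: 1→0; π[14]=0 (border '')
j=15 s[j]='e': π[15]=1 (border 'e')
j=16 s[j]='a': π[16]=2 (border 'ea')

[0, 0, 0, 0, 0, 1, 0, 0, 1, 0, 0, 0, 1, 1, 0, 1, 2]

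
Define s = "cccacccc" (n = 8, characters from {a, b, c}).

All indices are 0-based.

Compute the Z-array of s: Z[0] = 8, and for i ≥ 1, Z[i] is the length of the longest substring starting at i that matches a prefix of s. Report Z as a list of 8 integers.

Z[0]=8
i=1: fresh scan; Z[1]=2 grow→box=[1,3)
i=2: min(r-i=1, Z[1]=2)=1; Z[2]=1
i=3: fresh scan; Z[3]=0
i=4: fresh scan; Z[4]=3 grow→box=[4,7)
i=5: min(r-i=2, Z[1]=2)=2; Z[5]=3 grow→box=[5,8)
i=6: min(r-i=2, Z[1]=2)=2; Z[6]=2
i=7: min(r-i=1, Z[2]=1)=1; Z[7]=1

[8, 2, 1, 0, 3, 3, 2, 1]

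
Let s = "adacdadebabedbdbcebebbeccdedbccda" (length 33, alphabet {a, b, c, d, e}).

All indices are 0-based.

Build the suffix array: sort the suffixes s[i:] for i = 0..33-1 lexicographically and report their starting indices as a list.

[32, 9, 2, 0, 5, 8, 20, 28, 15, 13, 18, 21, 10, 29, 23, 30, 3, 24, 16, 31, 1, 4, 27, 14, 12, 6, 25, 7, 19, 17, 22, 26, 11]

rank→(start, suffix):
  0 → (32, 'a')
  1 → (9, 'abedbdbcebebbeccdedbccda')
  2 → (2, 'acdadebabedbdbcebebbeccdedbccda')
  3 → (0, 'adacdadebabedbdbcebebbeccdedbccda')
  4 → (5, 'adebabedbdbcebebbeccdedbccda')
  5 → (8, 'babedbdbcebebbeccdedbccda')
  6 → (20, 'bbeccdedbccda')
  7 → (28, 'bccda')
  8 → (15, 'bcebebbeccdedbccda')
  9 → (13, 'bdbcebebbeccdedbccda')
  10 → (18, 'bebbeccdedbccda')
  11 → (21, 'beccdedbccda')
  12 → (10, 'bedbdbcebebbeccdedbccda')
  13 → (29, 'ccda')
  14 → (23, 'ccdedbccda')
  15 → (30, 'cda')
  16 → (3, 'cdadebabedbdbcebebbeccdedbccda')
  17 → (24, 'cdedbccda')
  18 → (16, 'cebebbeccdedbccda')
  19 → (31, 'da')
  20 → (1, 'dacdadebabedbdbcebebbeccdedbccda')
  21 → (4, 'dadebabedbdbcebebbeccdedbccda')
  22 → (27, 'dbccda')
  23 → (14, 'dbcebebbeccdedbccda')
  24 → (12, 'dbdbcebebbeccdedbccda')
  25 → (6, 'debabedbdbcebebbeccdedbccda')
  26 → (25, 'dedbccda')
  27 → (7, 'ebabedbdbcebebbeccdedbccda')
  28 → (19, 'ebbeccdedbccda')
  29 → (17, 'ebebbeccdedbccda')
  30 → (22, 'eccdedbccda')
  31 → (26, 'edbccda')
  32 → (11, 'edbdbcebebbeccdedbccda')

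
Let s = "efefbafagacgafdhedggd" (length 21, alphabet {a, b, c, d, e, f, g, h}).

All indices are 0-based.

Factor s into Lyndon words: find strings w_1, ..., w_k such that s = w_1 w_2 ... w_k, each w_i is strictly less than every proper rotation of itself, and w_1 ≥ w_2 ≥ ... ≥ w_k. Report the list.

["ef", "ef", "b", "afag", "acgafdhedggd"]

emit factor 1: 'ef' (i=0, period=2)
emit factor 2: 'ef' (i=2, period=2)
emit factor 3: 'b' (i=4, period=1)
emit factor 4: 'afag' (i=5, period=4)
emit factor 5: 'acgafdhedggd' (i=9, period=12)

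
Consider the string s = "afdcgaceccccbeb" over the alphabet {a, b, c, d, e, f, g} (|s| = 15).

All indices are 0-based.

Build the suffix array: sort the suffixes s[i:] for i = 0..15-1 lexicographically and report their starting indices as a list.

rank→(start, suffix):
  0 → (5, 'aceccccbeb')
  1 → (0, 'afdcgaceccccbeb')
  2 → (14, 'b')
  3 → (12, 'beb')
  4 → (11, 'cbeb')
  5 → (10, 'ccbeb')
  6 → (9, 'cccbeb')
  7 → (8, 'ccccbeb')
  8 → (6, 'ceccccbeb')
  9 → (3, 'cgaceccccbeb')
  10 → (2, 'dcgaceccccbeb')
  11 → (13, 'eb')
  12 → (7, 'eccccbeb')
  13 → (1, 'fdcgaceccccbeb')
  14 → (4, 'gaceccccbeb')

[5, 0, 14, 12, 11, 10, 9, 8, 6, 3, 2, 13, 7, 1, 4]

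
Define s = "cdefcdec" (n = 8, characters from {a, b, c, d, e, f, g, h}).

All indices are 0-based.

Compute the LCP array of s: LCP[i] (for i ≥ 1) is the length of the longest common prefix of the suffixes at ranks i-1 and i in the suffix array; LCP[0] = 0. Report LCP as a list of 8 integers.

[0, 1, 3, 0, 2, 0, 1, 0]

rank→(start, suffix):
  0 → (7, 'c')
  1 → (4, 'cdec')
  2 → (0, 'cdefcdec')
  3 → (5, 'dec')
  4 → (1, 'defcdec')
  5 → (6, 'ec')
  6 → (2, 'efcdec')
  7 → (3, 'fcdec')

SA = [7, 4, 0, 5, 1, 6, 2, 3]
rank  pair      lcp
   1  s[7:],s[4:]  1  'c'
   2  s[4:],s[0:]  3  'cde'
   3  s[0:],s[5:]  0  ''
   4  s[5:],s[1:]  2  'de'
   5  s[1:],s[6:]  0  ''
   6  s[6:],s[2:]  1  'e'
   7  s[2:],s[3:]  0  ''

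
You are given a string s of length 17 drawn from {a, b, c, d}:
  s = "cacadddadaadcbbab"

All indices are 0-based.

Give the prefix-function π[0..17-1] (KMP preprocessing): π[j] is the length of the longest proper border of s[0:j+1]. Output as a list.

π[0] = 0
j=1 s[j]='a': π[1]=0 (border '')
j=2 s[j]='c': π[2]=1 (border 'c')
j=3 s[j]='a': π[3]=2 (border 'ca')
j=4 s[j]='d': k: 2→0; π[4]=0 (border '')
j=5 s[j]='d': π[5]=0 (border '')
j=6 s[j]='d': π[6]=0 (border '')
j=7 s[j]='a': π[7]=0 (border '')
j=8 s[j]='d': π[8]=0 (border '')
j=9 s[j]='a': π[9]=0 (border '')
j=10 s[j]='a': π[10]=0 (border '')
j=11 s[j]='d': π[11]=0 (border '')
j=12 s[j]='c': π[12]=1 (border 'c')
j=13 s[j]='b': k: 1→0; π[13]=0 (border '')
j=14 s[j]='b': π[14]=0 (border '')
j=15 s[j]='a': π[15]=0 (border '')
j=16 s[j]='b': π[16]=0 (border '')

[0, 0, 1, 2, 0, 0, 0, 0, 0, 0, 0, 0, 1, 0, 0, 0, 0]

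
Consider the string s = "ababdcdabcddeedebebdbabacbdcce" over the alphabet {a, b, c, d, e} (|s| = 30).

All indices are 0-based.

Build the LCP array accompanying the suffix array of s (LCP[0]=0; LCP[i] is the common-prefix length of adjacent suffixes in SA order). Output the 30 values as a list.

sorted suffixes:
  #0 SA[0]=0  'ababdcdabcddeedebebdbabacbdcce'
  #1 SA[1]=21  'abacbdcce'
  #2 SA[2]=7  'abcddeedebebdbabacbdcce'
  #3 SA[3]=2  'abdcdabcddeedebebdbabacbdcce'
  #4 SA[4]=23  'acbdcce'
  #5 SA[5]=20  'babacbdcce'
  #6 SA[6]=1  'babdcdabcddeedebebdbabacbdcce'
  #7 SA[7]=22  'bacbdcce'
  #8 SA[8]=8  'bcddeedebebdbabacbdcce'
  #9 SA[9]=18  'bdbabacbdcce'
  #10 SA[10]=25  'bdcce'
  #11 SA[11]=3  'bdcdabcddeedebebdbabacbdcce'
  #12 SA[12]=16  'bebdbabacbdcce'
  #13 SA[13]=24  'cbdcce'
  #14 SA[14]=27  'cce'
  #15 SA[15]=5  'cdabcddeedebebdbabacbdcce'
  #16 SA[16]=9  'cddeedebebdbabacbdcce'
  #17 SA[17]=28  'ce'
  #18 SA[18]=6  'dabcddeedebebdbabacbdcce'
  #19 SA[19]=19  'dbabacbdcce'
  #20 SA[20]=26  'dcce'
  #21 SA[21]=4  'dcdabcddeedebebdbabacbdcce'
  #22 SA[22]=10  'ddeedebebdbabacbdcce'
  #23 SA[23]=14  'debebdbabacbdcce'
  #24 SA[24]=11  'deedebebdbabacbdcce'
  #25 SA[25]=29  'e'
  #26 SA[26]=17  'ebdbabacbdcce'
  #27 SA[27]=15  'ebebdbabacbdcce'
  #28 SA[28]=13  'edebebdbabacbdcce'
  #29 SA[29]=12  'eedebebdbabacbdcce'

SA = [0, 21, 7, 2, 23, 20, 1, 22, 8, 18, 25, 3, 16, 24, 27, 5, 9, 28, 6, 19, 26, 4, 10, 14, 11, 29, 17, 15, 13, 12]
rank  pair      lcp
   1  s[0:],s[21:]  3  'aba'
   2  s[21:],s[7:]  2  'ab'
   3  s[7:],s[2:]  2  'ab'
   4  s[2:],s[23:]  1  'a'
   5  s[23:],s[20:]  0  ''
   6  s[20:],s[1:]  3  'bab'
   7  s[1:],s[22:]  2  'ba'
   8  s[22:],s[8:]  1  'b'
   9  s[8:],s[18:]  1  'b'
  10  s[18:],s[25:]  2  'bd'
  11  s[25:],s[3:]  3  'bdc'
  12  s[3:],s[16:]  1  'b'
  13  s[16:],s[24:]  0  ''
  14  s[24:],s[27:]  1  'c'
  15  s[27:],s[5:]  1  'c'
  16  s[5:],s[9:]  2  'cd'
  17  s[9:],s[28:]  1  'c'
  18  s[28:],s[6:]  0  ''
  19  s[6:],s[19:]  1  'd'
  20  s[19:],s[26:]  1  'd'
  21  s[26:],s[4:]  2  'dc'
  22  s[4:],s[10:]  1  'd'
  23  s[10:],s[14:]  1  'd'
  24  s[14:],s[11:]  2  'de'
  25  s[11:],s[29:]  0  ''
  26  s[29:],s[17:]  1  'e'
  27  s[17:],s[15:]  2  'eb'
  28  s[15:],s[13:]  1  'e'
  29  s[13:],s[12:]  1  'e'

[0, 3, 2, 2, 1, 0, 3, 2, 1, 1, 2, 3, 1, 0, 1, 1, 2, 1, 0, 1, 1, 2, 1, 1, 2, 0, 1, 2, 1, 1]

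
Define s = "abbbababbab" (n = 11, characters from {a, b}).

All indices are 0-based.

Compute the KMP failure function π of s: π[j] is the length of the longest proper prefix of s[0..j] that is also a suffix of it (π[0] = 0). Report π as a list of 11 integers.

[0, 0, 0, 0, 1, 2, 1, 2, 3, 1, 2]

π[0] = 0
j=1 s[j]='b': π[1]=0 (border '')
j=2 s[j]='b': π[2]=0 (border '')
j=3 s[j]='b': π[3]=0 (border '')
j=4 s[j]='a': π[4]=1 (border 'a')
j=5 s[j]='b': π[5]=2 (border 'ab')
j=6 s[j]='a': k: 2→0; π[6]=1 (border 'a')
j=7 s[j]='b': π[7]=2 (border 'ab')
j=8 s[j]='b': π[8]=3 (border 'abb')
j=9 s[j]='a': k: 3→0; π[9]=1 (border 'a')
j=10 s[j]='b': π[10]=2 (border 'ab')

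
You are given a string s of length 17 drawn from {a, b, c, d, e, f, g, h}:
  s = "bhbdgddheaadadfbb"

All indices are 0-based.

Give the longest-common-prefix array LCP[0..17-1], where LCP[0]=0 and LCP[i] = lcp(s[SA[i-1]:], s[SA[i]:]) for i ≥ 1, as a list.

[0, 1, 2, 0, 1, 1, 1, 0, 1, 1, 1, 1, 0, 0, 0, 0, 1]

sorted suffixes:
  #0 SA[0]=9  'aadadfbb'
  #1 SA[1]=10  'adadfbb'
  #2 SA[2]=12  'adfbb'
  #3 SA[3]=16  'b'
  #4 SA[4]=15  'bb'
  #5 SA[5]=2  'bdgddheaadadfbb'
  #6 SA[6]=0  'bhbdgddheaadadfbb'
  #7 SA[7]=11  'dadfbb'
  #8 SA[8]=5  'ddheaadadfbb'
  #9 SA[9]=13  'dfbb'
  #10 SA[10]=3  'dgddheaadadfbb'
  #11 SA[11]=6  'dheaadadfbb'
  #12 SA[12]=8  'eaadadfbb'
  #13 SA[13]=14  'fbb'
  #14 SA[14]=4  'gddheaadadfbb'
  #15 SA[15]=1  'hbdgddheaadadfbb'
  #16 SA[16]=7  'heaadadfbb'

SA = [9, 10, 12, 16, 15, 2, 0, 11, 5, 13, 3, 6, 8, 14, 4, 1, 7]
i: (SA[i-1],SA[i]) lcp shared
  1: (9,10) 1 'a'
  2: (10,12) 2 'ad'
  3: (12,16) 0 ''
  4: (16,15) 1 'b'
  5: (15,2) 1 'b'
  6: (2,0) 1 'b'
  7: (0,11) 0 ''
  8: (11,5) 1 'd'
  9: (5,13) 1 'd'
  10: (13,3) 1 'd'
  11: (3,6) 1 'd'
  12: (6,8) 0 ''
  13: (8,14) 0 ''
  14: (14,4) 0 ''
  15: (4,1) 0 ''
  16: (1,7) 1 'h'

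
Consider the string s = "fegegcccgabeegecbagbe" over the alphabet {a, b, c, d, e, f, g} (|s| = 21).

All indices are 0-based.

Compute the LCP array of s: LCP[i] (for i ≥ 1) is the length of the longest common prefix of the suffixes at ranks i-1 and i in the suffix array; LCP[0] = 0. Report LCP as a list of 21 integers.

rank | idx | suffix
   0 |   9 | abeegecbagbe
   1 |  17 | agbe
   2 |  16 | bagbe
   3 |  19 | be
   4 |  10 | beegecbagbe
   5 |  15 | cbagbe
   6 |   5 | cccgabeegecbagbe
   7 |   6 | ccgabeegecbagbe
   8 |   7 | cgabeegecbagbe
   9 |  20 | e
  10 |  14 | ecbagbe
  11 |  11 | eegecbagbe
  12 |   3 | egcccgabeegecbagbe
  13 |  12 | egecbagbe
  14 |   1 | egegcccgabeegecbagbe
  15 |   0 | fegegcccgabeegecbagbe
  16 |   8 | gabeegecbagbe
  17 |  18 | gbe
  18 |   4 | gcccgabeegecbagbe
  19 |  13 | gecbagbe
  20 |   2 | gegcccgabeegecbagbe

SA = [9, 17, 16, 19, 10, 15, 5, 6, 7, 20, 14, 11, 3, 12, 1, 0, 8, 18, 4, 13, 2]
[i] adj suffixes → lcp
  [1] 9/17 → 1 ('a')
  [2] 17/16 → 0 ('')
  [3] 16/19 → 1 ('b')
  [4] 19/10 → 2 ('be')
  [5] 10/15 → 0 ('')
  [6] 15/5 → 1 ('c')
  [7] 5/6 → 2 ('cc')
  [8] 6/7 → 1 ('c')
  [9] 7/20 → 0 ('')
  [10] 20/14 → 1 ('e')
  [11] 14/11 → 1 ('e')
  [12] 11/3 → 1 ('e')
  [13] 3/12 → 2 ('eg')
  [14] 12/1 → 3 ('ege')
  [15] 1/0 → 0 ('')
  [16] 0/8 → 0 ('')
  [17] 8/18 → 1 ('g')
  [18] 18/4 → 1 ('g')
  [19] 4/13 → 1 ('g')
  [20] 13/2 → 2 ('ge')

[0, 1, 0, 1, 2, 0, 1, 2, 1, 0, 1, 1, 1, 2, 3, 0, 0, 1, 1, 1, 2]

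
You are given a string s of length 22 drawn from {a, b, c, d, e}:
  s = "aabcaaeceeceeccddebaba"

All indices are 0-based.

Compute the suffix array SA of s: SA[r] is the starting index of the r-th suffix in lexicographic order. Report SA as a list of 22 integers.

sorted suffixes:
  #0 SA[0]=21  'a'
  #1 SA[1]=0  'aabcaaeceeceeccddebaba'
  #2 SA[2]=4  'aaeceeceeccddebaba'
  #3 SA[3]=19  'aba'
  #4 SA[4]=1  'abcaaeceeceeccddebaba'
  #5 SA[5]=5  'aeceeceeccddebaba'
  #6 SA[6]=20  'ba'
  #7 SA[7]=18  'baba'
  #8 SA[8]=2  'bcaaeceeceeccddebaba'
  #9 SA[9]=3  'caaeceeceeccddebaba'
  #10 SA[10]=13  'ccddebaba'
  #11 SA[11]=14  'cddebaba'
  #12 SA[12]=10  'ceeccddebaba'
  #13 SA[13]=7  'ceeceeccddebaba'
  #14 SA[14]=15  'ddebaba'
  #15 SA[15]=16  'debaba'
  #16 SA[16]=17  'ebaba'
  #17 SA[17]=12  'eccddebaba'
  #18 SA[18]=9  'eceeccddebaba'
  #19 SA[19]=6  'eceeceeccddebaba'
  #20 SA[20]=11  'eeccddebaba'
  #21 SA[21]=8  'eeceeccddebaba'

[21, 0, 4, 19, 1, 5, 20, 18, 2, 3, 13, 14, 10, 7, 15, 16, 17, 12, 9, 6, 11, 8]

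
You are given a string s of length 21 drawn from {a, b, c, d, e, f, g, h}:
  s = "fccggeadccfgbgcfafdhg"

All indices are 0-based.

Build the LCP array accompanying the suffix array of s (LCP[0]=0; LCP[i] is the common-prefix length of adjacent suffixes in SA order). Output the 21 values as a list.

rank→(start, suffix):
  0 → (6, 'adccfgbgcfafdhg')
  1 → (16, 'afdhg')
  2 → (12, 'bgcfafdhg')
  3 → (8, 'ccfgbgcfafdhg')
  4 → (1, 'ccggeadccfgbgcfafdhg')
  5 → (14, 'cfafdhg')
  6 → (9, 'cfgbgcfafdhg')
  7 → (2, 'cggeadccfgbgcfafdhg')
  8 → (7, 'dccfgbgcfafdhg')
  9 → (18, 'dhg')
  10 → (5, 'eadccfgbgcfafdhg')
  11 → (15, 'fafdhg')
  12 → (0, 'fccggeadccfgbgcfafdhg')
  13 → (17, 'fdhg')
  14 → (10, 'fgbgcfafdhg')
  15 → (20, 'g')
  16 → (11, 'gbgcfafdhg')
  17 → (13, 'gcfafdhg')
  18 → (4, 'geadccfgbgcfafdhg')
  19 → (3, 'ggeadccfgbgcfafdhg')
  20 → (19, 'hg')

SA = [6, 16, 12, 8, 1, 14, 9, 2, 7, 18, 5, 15, 0, 17, 10, 20, 11, 13, 4, 3, 19]
i: (SA[i-1],SA[i]) lcp shared
  1: (6,16) 1 'a'
  2: (16,12) 0 ''
  3: (12,8) 0 ''
  4: (8,1) 2 'cc'
  5: (1,14) 1 'c'
  6: (14,9) 2 'cf'
  7: (9,2) 1 'c'
  8: (2,7) 0 ''
  9: (7,18) 1 'd'
  10: (18,5) 0 ''
  11: (5,15) 0 ''
  12: (15,0) 1 'f'
  13: (0,17) 1 'f'
  14: (17,10) 1 'f'
  15: (10,20) 0 ''
  16: (20,11) 1 'g'
  17: (11,13) 1 'g'
  18: (13,4) 1 'g'
  19: (4,3) 1 'g'
  20: (3,19) 0 ''

[0, 1, 0, 0, 2, 1, 2, 1, 0, 1, 0, 0, 1, 1, 1, 0, 1, 1, 1, 1, 0]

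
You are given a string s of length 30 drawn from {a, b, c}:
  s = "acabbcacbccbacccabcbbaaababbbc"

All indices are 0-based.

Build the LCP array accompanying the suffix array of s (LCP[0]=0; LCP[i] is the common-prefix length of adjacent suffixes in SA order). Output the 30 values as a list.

[0, 2, 1, 2, 3, 2, 1, 2, 2, 0, 2, 2, 1, 2, 2, 3, 1, 2, 2, 2, 0, 1, 3, 2, 1, 2, 2, 1, 2, 2]

rank→(start, suffix):
  0 → (21, 'aaababbbc')
  1 → (22, 'aababbbc')
  2 → (23, 'ababbbc')
  3 → (25, 'abbbc')
  4 → (2, 'abbcacbccbacccabcbbaaababbbc')
  5 → (16, 'abcbbaaababbbc')
  6 → (0, 'acabbcacbccbacccabcbbaaababbbc')
  7 → (6, 'acbccbacccabcbbaaababbbc')
  8 → (12, 'acccabcbbaaababbbc')
  9 → (20, 'baaababbbc')
  10 → (24, 'babbbc')
  11 → (11, 'bacccabcbbaaababbbc')
  12 → (19, 'bbaaababbbc')
  13 → (26, 'bbbc')
  14 → (27, 'bbc')
  15 → (3, 'bbcacbccbacccabcbbaaababbbc')
  16 → (28, 'bc')
  17 → (4, 'bcacbccbacccabcbbaaababbbc')
  18 → (17, 'bcbbaaababbbc')
  19 → (8, 'bccbacccabcbbaaababbbc')
  20 → (29, 'c')
  21 → (1, 'cabbcacbccbacccabcbbaaababbbc')
  22 → (15, 'cabcbbaaababbbc')
  23 → (5, 'cacbccbacccabcbbaaababbbc')
  24 → (10, 'cbacccabcbbaaababbbc')
  25 → (18, 'cbbaaababbbc')
  26 → (7, 'cbccbacccabcbbaaababbbc')
  27 → (14, 'ccabcbbaaababbbc')
  28 → (9, 'ccbacccabcbbaaababbbc')
  29 → (13, 'cccabcbbaaababbbc')

SA = [21, 22, 23, 25, 2, 16, 0, 6, 12, 20, 24, 11, 19, 26, 27, 3, 28, 4, 17, 8, 29, 1, 15, 5, 10, 18, 7, 14, 9, 13]
[i] adj suffixes → lcp
  [1] 21/22 → 2 ('aa')
  [2] 22/23 → 1 ('a')
  [3] 23/25 → 2 ('ab')
  [4] 25/2 → 3 ('abb')
  [5] 2/16 → 2 ('ab')
  [6] 16/0 → 1 ('a')
  [7] 0/6 → 2 ('ac')
  [8] 6/12 → 2 ('ac')
  [9] 12/20 → 0 ('')
  [10] 20/24 → 2 ('ba')
  [11] 24/11 → 2 ('ba')
  [12] 11/19 → 1 ('b')
  [13] 19/26 → 2 ('bb')
  [14] 26/27 → 2 ('bb')
  [15] 27/3 → 3 ('bbc')
  [16] 3/28 → 1 ('b')
  [17] 28/4 → 2 ('bc')
  [18] 4/17 → 2 ('bc')
  [19] 17/8 → 2 ('bc')
  [20] 8/29 → 0 ('')
  [21] 29/1 → 1 ('c')
  [22] 1/15 → 3 ('cab')
  [23] 15/5 → 2 ('ca')
  [24] 5/10 → 1 ('c')
  [25] 10/18 → 2 ('cb')
  [26] 18/7 → 2 ('cb')
  [27] 7/14 → 1 ('c')
  [28] 14/9 → 2 ('cc')
  [29] 9/13 → 2 ('cc')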